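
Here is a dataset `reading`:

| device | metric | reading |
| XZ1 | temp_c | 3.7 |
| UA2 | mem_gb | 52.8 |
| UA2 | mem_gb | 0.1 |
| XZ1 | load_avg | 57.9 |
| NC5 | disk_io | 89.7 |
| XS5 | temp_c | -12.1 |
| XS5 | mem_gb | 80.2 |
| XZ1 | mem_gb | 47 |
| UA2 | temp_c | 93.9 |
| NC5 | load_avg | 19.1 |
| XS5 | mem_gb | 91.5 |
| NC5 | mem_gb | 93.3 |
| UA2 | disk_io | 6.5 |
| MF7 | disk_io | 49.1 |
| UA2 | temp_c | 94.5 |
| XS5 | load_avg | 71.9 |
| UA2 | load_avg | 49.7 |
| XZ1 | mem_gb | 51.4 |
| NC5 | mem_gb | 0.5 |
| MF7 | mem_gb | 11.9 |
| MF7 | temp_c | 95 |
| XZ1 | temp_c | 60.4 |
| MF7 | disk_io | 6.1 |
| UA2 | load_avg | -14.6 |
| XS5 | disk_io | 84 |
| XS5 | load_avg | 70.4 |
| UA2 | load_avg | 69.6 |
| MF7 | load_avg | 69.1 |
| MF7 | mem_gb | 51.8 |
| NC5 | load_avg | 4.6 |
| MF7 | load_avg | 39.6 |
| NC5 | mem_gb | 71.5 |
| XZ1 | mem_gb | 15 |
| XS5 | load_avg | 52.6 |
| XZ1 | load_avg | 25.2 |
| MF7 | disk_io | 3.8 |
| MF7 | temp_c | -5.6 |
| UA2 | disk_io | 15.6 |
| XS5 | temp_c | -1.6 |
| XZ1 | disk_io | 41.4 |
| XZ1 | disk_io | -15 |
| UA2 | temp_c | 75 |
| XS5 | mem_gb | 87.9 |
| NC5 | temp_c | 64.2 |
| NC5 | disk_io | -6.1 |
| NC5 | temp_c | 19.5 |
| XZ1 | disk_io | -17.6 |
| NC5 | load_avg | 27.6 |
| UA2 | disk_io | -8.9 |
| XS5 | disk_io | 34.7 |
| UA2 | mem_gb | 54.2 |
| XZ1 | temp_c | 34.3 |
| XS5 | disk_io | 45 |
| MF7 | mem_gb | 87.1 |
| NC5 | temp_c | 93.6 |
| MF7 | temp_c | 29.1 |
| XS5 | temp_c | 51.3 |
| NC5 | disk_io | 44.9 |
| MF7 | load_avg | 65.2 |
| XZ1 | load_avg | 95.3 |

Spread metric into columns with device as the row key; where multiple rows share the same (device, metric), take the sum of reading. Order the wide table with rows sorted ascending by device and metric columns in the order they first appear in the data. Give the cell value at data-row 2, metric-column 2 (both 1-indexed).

165.3

With rows sorted ascending by device, row 2 is device=NC5. metric columns in first-appearance order: temp_c, mem_gb, load_avg, disk_io; column 2 is mem_gb.
Long rows with device=NC5, metric=mem_gb: 93.3 + 0.5 + 71.5 = 165.3.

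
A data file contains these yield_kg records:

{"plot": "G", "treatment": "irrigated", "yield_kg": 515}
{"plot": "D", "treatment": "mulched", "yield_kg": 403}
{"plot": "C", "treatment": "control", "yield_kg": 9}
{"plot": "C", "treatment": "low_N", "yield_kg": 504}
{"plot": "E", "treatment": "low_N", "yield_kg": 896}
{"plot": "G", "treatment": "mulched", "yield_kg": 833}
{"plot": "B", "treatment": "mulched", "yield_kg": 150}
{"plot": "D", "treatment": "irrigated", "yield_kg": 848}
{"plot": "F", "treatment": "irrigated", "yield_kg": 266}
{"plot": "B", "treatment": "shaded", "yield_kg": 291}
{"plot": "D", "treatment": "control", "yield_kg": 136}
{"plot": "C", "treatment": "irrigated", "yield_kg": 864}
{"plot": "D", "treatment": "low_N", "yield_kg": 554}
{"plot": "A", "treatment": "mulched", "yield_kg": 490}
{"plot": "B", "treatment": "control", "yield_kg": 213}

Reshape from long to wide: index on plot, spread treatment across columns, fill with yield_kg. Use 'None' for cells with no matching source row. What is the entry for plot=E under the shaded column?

None

No long-format row has plot=E and treatment=shaded, so the cell is None.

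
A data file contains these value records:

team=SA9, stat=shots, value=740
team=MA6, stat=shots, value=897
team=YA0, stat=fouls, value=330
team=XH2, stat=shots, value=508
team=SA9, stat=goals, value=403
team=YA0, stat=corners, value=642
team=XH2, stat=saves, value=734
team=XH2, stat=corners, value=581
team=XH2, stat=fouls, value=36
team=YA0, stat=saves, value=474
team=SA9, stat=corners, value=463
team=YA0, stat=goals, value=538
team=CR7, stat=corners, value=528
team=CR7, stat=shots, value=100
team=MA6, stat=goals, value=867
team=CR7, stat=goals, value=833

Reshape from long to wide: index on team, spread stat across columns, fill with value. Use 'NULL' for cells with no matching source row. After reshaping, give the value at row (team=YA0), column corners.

642

The long row with team=YA0, stat=corners has value=642.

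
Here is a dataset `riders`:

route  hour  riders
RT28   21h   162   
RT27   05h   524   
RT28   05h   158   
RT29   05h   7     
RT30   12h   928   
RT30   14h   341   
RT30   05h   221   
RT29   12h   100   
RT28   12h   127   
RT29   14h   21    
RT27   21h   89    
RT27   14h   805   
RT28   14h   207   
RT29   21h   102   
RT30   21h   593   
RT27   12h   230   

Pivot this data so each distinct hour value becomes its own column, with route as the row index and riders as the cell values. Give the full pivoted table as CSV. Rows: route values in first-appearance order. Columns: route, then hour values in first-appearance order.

Columns: route plus the 4 distinct hour values (21h, 05h, 12h, 14h).
For example, row RT28 column 21h takes riders=162 from the long row (RT28, 21h).

route,21h,05h,12h,14h
RT28,162,158,127,207
RT27,89,524,230,805
RT29,102,7,100,21
RT30,593,221,928,341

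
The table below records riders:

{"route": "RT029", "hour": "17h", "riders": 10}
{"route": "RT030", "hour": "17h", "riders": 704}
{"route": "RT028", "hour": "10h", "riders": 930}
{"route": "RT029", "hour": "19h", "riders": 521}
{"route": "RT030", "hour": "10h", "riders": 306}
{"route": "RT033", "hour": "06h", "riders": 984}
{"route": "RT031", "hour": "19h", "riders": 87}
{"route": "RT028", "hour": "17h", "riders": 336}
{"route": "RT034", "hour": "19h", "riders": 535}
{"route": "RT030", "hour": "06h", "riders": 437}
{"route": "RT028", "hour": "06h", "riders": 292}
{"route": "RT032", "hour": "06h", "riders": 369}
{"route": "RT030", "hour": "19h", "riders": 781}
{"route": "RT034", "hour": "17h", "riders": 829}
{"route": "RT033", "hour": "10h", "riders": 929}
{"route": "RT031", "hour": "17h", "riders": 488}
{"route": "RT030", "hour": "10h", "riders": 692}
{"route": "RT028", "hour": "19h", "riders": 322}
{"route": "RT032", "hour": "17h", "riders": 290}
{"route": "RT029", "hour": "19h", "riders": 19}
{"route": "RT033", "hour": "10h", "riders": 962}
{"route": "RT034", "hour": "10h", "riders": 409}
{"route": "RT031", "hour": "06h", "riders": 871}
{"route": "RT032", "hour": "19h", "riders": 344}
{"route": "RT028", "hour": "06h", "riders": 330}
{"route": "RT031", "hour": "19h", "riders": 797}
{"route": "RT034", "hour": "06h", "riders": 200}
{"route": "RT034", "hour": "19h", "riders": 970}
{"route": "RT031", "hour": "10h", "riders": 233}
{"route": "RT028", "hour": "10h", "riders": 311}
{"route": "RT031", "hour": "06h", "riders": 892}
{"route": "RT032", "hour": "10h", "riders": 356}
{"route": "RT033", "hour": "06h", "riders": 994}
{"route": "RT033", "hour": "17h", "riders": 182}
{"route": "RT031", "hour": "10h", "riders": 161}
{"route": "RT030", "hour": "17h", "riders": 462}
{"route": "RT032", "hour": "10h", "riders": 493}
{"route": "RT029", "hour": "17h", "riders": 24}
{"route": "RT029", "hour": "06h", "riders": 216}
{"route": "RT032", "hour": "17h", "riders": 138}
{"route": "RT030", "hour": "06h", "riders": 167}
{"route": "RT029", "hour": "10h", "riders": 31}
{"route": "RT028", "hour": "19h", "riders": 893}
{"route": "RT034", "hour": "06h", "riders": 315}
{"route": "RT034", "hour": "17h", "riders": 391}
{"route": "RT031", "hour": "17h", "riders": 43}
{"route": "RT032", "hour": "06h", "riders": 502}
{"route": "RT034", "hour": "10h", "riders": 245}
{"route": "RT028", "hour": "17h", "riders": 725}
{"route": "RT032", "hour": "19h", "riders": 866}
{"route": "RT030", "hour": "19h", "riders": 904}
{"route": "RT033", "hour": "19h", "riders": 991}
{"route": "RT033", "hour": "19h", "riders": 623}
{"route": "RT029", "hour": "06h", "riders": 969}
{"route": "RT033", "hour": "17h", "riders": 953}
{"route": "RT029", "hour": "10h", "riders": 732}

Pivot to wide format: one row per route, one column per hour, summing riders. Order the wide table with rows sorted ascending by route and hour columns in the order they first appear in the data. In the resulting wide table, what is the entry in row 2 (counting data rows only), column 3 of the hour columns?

540

With rows sorted ascending by route, row 2 is route=RT029. hour columns in first-appearance order: 17h, 10h, 19h, 06h; column 3 is 19h.
Long rows with route=RT029, hour=19h: 521 + 19 = 540.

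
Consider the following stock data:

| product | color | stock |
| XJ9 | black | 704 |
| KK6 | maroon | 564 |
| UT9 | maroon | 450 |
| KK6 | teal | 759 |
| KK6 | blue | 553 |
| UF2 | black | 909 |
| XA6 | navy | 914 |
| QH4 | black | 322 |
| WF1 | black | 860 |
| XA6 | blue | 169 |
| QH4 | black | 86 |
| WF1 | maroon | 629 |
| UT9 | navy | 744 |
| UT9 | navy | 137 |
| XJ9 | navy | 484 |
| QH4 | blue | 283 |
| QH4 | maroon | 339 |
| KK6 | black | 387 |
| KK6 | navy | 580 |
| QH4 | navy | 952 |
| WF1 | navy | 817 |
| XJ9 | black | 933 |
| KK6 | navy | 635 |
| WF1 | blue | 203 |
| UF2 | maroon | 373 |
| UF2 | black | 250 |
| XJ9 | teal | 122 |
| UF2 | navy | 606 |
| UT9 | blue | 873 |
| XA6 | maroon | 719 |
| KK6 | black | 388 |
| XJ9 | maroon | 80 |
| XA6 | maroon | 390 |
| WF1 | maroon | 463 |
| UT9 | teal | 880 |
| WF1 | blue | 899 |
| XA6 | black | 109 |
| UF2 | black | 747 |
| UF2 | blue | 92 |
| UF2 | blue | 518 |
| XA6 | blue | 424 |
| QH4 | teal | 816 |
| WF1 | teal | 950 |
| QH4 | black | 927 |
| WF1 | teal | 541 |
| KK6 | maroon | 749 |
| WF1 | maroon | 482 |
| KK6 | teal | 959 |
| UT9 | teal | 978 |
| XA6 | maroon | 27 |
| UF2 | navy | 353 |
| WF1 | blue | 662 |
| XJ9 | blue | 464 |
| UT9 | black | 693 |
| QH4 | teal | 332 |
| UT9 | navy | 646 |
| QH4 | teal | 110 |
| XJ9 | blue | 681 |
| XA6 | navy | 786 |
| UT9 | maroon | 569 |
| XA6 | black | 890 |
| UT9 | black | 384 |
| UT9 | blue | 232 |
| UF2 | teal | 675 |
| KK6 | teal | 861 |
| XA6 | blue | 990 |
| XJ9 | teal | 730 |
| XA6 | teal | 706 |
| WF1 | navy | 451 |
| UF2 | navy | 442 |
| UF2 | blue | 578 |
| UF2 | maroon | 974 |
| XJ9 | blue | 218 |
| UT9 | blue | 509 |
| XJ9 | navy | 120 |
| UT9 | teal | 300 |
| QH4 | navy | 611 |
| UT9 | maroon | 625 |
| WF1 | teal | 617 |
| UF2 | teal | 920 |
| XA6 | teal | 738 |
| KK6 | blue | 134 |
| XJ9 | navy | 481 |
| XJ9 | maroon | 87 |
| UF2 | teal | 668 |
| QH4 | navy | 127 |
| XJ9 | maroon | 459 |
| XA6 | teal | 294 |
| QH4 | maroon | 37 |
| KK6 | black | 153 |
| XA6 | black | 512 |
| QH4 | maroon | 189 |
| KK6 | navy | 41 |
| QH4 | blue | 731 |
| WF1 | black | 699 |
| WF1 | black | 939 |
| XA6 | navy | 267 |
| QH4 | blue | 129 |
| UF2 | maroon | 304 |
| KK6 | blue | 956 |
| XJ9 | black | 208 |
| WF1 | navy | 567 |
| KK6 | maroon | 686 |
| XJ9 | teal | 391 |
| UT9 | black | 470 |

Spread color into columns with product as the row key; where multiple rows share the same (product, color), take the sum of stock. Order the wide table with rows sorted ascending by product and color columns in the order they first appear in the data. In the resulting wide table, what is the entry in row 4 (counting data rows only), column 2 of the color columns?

1644

With rows sorted ascending by product, row 4 is product=UT9. color columns in first-appearance order: black, maroon, teal, blue, navy; column 2 is maroon.
Long rows with product=UT9, color=maroon: 450 + 569 + 625 = 1644.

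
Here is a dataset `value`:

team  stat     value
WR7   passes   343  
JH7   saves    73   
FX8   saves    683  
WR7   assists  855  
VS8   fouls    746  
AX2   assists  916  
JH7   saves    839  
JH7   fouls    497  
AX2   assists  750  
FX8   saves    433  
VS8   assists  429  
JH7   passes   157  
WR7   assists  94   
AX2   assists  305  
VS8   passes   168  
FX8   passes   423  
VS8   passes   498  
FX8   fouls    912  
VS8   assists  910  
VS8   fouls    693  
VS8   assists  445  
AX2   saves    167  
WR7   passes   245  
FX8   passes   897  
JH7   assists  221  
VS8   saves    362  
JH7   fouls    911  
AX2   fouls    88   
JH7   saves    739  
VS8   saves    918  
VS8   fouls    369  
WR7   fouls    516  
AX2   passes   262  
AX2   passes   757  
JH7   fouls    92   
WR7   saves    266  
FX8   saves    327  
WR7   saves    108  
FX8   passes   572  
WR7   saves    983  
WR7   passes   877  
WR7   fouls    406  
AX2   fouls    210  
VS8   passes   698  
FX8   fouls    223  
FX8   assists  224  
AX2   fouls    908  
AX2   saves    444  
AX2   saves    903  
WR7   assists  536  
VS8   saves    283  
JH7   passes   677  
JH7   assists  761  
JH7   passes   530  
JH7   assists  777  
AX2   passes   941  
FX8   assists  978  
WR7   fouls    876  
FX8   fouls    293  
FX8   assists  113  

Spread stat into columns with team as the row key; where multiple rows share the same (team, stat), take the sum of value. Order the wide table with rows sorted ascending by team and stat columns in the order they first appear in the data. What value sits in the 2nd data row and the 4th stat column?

With rows sorted ascending by team, row 2 is team=FX8. stat columns in first-appearance order: passes, saves, assists, fouls; column 4 is fouls.
Long rows with team=FX8, stat=fouls: 912 + 223 + 293 = 1428.

1428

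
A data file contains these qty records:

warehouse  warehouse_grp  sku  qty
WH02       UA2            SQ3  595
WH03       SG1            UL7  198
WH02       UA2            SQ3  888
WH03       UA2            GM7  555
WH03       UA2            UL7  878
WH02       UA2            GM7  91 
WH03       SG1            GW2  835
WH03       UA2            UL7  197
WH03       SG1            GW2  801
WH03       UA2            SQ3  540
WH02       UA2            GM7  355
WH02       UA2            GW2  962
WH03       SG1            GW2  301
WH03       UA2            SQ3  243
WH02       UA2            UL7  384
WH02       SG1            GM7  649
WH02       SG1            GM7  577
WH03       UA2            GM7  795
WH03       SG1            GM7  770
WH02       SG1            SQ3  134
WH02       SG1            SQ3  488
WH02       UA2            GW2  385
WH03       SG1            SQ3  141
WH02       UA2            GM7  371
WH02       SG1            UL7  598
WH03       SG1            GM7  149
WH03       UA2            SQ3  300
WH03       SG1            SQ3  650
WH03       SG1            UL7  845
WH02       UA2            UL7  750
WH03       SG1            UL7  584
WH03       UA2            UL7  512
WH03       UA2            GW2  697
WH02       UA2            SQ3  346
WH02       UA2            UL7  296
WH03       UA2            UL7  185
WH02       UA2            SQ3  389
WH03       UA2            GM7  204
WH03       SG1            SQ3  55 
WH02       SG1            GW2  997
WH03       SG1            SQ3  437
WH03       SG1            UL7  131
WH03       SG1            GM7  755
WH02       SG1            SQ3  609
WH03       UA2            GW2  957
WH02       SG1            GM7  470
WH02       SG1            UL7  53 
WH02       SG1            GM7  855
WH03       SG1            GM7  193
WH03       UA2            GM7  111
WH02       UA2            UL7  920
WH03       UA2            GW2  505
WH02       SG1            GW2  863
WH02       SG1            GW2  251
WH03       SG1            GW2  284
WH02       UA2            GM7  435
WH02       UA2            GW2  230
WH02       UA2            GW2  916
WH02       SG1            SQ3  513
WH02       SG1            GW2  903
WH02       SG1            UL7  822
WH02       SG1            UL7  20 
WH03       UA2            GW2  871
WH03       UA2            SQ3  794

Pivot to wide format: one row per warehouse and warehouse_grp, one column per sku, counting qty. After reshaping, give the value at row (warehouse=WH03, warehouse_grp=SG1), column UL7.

Rows with warehouse=WH03, warehouse_grp=SG1 and sku=UL7: qty values are 198, 845, 584, 131.
4 rows match — count = 4.

4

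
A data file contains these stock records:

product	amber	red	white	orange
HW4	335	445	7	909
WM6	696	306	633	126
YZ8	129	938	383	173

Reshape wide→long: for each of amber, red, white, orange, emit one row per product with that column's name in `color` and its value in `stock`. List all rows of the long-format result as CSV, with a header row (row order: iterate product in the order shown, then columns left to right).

product,color,stock
HW4,amber,335
HW4,red,445
HW4,white,7
HW4,orange,909
WM6,amber,696
WM6,red,306
WM6,white,633
WM6,orange,126
YZ8,amber,129
YZ8,red,938
YZ8,white,383
YZ8,orange,173

Each (product, column) pair becomes one row: 3 × 4 = 12 rows.
For example, (HW4, amber) → stock=335.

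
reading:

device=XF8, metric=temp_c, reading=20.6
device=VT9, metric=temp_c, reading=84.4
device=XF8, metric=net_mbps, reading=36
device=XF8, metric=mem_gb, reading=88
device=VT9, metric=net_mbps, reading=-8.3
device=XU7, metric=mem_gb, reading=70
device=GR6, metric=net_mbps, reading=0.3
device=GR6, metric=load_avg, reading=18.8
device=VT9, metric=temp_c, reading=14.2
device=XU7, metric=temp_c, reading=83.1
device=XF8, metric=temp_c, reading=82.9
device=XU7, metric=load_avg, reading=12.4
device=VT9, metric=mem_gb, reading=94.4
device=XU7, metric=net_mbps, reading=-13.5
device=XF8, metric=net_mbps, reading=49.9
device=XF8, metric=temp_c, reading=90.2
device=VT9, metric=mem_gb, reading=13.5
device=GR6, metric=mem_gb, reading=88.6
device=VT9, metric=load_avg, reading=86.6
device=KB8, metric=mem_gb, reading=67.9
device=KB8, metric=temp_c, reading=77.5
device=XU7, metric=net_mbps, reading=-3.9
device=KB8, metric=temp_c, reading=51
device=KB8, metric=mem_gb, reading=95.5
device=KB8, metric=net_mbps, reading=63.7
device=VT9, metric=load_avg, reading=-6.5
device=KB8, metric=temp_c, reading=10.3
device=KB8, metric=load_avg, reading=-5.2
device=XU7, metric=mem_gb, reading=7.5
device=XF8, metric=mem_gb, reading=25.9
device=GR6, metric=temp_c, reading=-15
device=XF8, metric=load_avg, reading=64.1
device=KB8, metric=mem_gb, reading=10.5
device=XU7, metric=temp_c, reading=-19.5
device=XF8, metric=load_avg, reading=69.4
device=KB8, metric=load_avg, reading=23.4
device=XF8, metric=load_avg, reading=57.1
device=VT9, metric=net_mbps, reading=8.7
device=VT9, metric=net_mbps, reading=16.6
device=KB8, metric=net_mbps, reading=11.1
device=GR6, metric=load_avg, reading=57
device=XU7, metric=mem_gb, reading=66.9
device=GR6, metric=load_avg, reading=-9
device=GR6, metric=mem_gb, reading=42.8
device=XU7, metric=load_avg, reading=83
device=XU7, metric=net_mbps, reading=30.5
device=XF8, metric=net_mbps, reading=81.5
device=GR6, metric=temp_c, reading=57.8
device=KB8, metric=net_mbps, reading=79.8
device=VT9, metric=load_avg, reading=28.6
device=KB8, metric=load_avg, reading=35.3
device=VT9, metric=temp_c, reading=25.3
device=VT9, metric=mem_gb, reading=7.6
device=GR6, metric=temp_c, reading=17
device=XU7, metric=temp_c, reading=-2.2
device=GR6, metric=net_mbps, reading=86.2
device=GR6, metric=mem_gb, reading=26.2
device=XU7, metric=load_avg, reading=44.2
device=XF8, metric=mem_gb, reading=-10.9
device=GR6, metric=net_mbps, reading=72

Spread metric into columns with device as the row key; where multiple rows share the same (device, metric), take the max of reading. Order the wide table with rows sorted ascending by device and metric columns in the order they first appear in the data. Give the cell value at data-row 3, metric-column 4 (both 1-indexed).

86.6

With rows sorted ascending by device, row 3 is device=VT9. metric columns in first-appearance order: temp_c, net_mbps, mem_gb, load_avg; column 4 is load_avg.
Long rows with device=VT9, metric=load_avg: max(86.6, -6.5, 28.6) = 86.6.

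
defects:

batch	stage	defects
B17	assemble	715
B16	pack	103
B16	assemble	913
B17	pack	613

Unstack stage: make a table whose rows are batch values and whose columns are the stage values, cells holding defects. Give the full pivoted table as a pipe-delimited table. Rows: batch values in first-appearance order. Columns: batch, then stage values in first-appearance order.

Columns: batch plus the 2 distinct stage values (assemble, pack).
For example, row B17 column assemble takes defects=715 from the long row (B17, assemble).

| batch | assemble | pack |
| B17 | 715 | 613 |
| B16 | 913 | 103 |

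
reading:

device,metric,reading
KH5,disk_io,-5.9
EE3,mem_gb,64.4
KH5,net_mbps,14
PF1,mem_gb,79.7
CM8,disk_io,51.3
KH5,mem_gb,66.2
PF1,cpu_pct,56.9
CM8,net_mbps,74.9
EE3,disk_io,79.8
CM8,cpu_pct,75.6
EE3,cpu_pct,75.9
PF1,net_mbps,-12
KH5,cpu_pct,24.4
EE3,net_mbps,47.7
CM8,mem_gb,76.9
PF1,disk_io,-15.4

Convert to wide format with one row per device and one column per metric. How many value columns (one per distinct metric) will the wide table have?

4

4 distinct metric values: cpu_pct, net_mbps, mem_gb, disk_io.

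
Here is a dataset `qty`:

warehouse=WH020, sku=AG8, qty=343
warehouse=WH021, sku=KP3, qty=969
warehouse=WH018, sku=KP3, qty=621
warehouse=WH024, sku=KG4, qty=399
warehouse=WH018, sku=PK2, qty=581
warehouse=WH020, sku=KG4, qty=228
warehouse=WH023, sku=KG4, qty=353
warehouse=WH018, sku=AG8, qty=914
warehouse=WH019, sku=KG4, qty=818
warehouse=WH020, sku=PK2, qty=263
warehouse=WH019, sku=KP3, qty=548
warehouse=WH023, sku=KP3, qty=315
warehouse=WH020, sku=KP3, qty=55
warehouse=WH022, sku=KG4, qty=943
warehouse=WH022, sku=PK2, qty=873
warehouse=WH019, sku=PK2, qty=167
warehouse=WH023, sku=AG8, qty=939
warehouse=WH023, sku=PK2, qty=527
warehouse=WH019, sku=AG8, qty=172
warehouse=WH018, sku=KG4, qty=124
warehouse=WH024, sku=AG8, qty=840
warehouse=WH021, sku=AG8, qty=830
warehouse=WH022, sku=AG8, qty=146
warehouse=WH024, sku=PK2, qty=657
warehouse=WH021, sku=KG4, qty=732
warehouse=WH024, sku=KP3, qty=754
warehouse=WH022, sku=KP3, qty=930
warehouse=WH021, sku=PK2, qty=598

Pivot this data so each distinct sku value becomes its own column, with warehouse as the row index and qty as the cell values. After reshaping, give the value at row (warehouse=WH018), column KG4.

124

Wide layout: rows indexed by warehouse, columns are the 4 distinct sku values (AG8, KP3, KG4, PK2).
Cell (warehouse=WH018, sku=KG4) draws from the long row where warehouse=WH018 and sku=KG4, which has qty=124.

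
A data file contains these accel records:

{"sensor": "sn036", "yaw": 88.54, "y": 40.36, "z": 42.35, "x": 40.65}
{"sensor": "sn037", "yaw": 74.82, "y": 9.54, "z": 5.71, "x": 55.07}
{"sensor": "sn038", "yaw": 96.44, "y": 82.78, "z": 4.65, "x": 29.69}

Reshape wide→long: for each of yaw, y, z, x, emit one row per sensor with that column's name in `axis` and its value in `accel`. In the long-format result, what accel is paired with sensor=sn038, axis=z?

4.65

Unpivoting turns each (sensor, wide-column) pair into one long row.
The wide cell at row sn038, column z holds 4.65, so the long row (sn038, z) has accel=4.65.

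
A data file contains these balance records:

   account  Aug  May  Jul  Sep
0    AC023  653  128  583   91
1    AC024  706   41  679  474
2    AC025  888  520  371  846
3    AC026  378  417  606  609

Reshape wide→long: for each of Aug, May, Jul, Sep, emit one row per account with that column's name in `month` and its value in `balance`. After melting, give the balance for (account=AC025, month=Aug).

888

Unpivoting turns each (account, wide-column) pair into one long row.
The wide cell at row AC025, column Aug holds 888, so the long row (AC025, Aug) has balance=888.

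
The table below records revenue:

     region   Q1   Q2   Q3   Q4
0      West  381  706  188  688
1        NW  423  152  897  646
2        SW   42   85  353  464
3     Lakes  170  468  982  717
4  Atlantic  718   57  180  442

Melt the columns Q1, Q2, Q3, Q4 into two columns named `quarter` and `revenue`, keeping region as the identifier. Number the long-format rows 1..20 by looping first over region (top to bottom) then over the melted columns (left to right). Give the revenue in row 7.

20 rows total (5 × 4). Row 7: index ⌊(7-1)/4⌋ = 1 into region → NW; (7-1) mod 4 = 2 into the melted columns → Q3.
So row 7 is (NW, Q3, 897); revenue = 897.

897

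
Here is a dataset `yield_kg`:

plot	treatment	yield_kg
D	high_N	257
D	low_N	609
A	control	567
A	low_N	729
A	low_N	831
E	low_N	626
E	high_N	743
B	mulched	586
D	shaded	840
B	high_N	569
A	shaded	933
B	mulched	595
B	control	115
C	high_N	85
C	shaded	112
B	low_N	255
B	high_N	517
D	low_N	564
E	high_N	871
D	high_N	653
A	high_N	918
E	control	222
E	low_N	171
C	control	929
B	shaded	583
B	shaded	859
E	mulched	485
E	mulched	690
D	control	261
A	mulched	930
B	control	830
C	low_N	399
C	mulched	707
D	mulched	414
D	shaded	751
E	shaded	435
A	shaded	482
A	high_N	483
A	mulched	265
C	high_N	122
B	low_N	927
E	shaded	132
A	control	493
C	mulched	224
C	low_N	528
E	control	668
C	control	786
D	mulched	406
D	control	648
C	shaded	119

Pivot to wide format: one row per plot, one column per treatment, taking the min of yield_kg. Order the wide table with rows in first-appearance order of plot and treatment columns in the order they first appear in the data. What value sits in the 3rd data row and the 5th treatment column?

132

With rows in first-appearance order of plot, row 3 is plot=E. treatment columns in first-appearance order: high_N, low_N, control, mulched, shaded; column 5 is shaded.
Long rows with plot=E, treatment=shaded: min(435, 132) = 132.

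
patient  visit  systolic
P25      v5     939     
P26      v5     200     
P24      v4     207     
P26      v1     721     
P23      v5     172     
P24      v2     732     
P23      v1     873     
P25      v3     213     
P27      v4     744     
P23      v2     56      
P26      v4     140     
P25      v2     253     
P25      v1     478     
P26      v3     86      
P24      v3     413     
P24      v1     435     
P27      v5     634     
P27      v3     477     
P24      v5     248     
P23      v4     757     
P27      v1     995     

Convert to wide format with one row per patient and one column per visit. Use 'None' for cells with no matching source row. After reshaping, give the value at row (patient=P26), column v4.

140

The long row with patient=P26, visit=v4 has systolic=140.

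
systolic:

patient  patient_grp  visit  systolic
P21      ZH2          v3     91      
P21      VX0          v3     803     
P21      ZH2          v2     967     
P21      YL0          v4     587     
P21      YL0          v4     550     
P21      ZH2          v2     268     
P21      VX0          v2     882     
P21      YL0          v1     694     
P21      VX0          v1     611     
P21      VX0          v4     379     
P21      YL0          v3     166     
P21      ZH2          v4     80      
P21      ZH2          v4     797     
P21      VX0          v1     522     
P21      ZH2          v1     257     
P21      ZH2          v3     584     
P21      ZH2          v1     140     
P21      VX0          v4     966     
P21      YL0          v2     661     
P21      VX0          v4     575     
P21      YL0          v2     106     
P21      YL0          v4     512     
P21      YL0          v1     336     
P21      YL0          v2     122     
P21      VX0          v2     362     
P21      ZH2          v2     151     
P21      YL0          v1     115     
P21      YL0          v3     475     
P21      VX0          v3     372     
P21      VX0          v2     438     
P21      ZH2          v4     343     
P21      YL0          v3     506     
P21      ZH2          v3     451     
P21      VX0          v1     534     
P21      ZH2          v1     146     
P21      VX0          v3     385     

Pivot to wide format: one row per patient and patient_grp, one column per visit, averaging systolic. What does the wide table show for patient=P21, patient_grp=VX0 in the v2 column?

Rows with patient=P21, patient_grp=VX0 and visit=v2: systolic values are 882, 362, 438.
(882 + 362 + 438) / 3 = 560.67.

560.67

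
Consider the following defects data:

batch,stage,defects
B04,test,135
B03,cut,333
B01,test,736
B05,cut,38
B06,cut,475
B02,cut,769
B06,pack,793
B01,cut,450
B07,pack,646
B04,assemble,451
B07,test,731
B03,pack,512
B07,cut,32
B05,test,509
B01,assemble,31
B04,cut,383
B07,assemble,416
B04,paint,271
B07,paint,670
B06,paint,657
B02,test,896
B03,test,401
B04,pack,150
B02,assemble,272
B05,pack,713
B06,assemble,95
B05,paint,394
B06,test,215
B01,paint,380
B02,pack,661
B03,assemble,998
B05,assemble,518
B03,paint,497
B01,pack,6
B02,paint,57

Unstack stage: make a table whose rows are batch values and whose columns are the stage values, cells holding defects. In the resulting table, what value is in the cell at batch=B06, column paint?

657

Wide layout: rows indexed by batch, columns are the 5 distinct stage values (test, cut, pack, assemble, paint).
Cell (batch=B06, stage=paint) draws from the long row where batch=B06 and stage=paint, which has defects=657.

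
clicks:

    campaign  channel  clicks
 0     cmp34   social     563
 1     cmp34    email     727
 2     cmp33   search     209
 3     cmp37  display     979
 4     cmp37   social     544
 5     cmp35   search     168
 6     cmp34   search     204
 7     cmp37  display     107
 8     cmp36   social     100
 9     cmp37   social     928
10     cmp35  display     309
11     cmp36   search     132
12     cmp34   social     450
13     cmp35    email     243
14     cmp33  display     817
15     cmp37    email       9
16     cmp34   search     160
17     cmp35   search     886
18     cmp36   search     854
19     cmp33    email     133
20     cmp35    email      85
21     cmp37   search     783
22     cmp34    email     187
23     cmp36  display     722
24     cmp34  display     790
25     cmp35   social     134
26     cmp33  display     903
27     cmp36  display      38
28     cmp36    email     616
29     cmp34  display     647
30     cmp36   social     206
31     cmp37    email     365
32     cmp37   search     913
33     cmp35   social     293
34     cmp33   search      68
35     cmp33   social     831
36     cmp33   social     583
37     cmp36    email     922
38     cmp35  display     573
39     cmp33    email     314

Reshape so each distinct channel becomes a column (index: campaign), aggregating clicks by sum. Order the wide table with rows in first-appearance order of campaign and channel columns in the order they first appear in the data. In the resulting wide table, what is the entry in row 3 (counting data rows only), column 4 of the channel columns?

With rows in first-appearance order of campaign, row 3 is campaign=cmp37. channel columns in first-appearance order: social, email, search, display; column 4 is display.
Long rows with campaign=cmp37, channel=display: 979 + 107 = 1086.

1086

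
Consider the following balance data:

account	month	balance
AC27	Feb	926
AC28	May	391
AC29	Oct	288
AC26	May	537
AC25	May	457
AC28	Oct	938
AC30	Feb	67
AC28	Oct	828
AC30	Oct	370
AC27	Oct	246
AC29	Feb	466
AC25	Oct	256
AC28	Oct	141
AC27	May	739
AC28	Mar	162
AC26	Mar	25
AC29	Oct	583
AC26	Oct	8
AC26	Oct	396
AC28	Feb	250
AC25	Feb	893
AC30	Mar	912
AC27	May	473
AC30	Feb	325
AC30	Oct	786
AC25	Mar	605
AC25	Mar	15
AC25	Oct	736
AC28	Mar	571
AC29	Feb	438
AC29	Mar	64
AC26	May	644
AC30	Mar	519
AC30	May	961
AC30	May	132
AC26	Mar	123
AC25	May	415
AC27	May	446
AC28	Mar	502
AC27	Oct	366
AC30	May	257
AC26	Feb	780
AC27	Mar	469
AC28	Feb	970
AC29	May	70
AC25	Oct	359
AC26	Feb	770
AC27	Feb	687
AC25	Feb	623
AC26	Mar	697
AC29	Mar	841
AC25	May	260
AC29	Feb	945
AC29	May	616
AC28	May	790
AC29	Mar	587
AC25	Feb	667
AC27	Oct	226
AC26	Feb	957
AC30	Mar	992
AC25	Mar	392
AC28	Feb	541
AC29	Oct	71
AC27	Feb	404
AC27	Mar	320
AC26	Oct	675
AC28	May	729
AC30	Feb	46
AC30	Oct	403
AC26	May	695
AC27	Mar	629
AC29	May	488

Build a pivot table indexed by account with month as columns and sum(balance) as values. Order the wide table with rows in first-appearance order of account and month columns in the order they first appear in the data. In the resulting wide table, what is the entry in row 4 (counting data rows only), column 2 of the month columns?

1876

With rows in first-appearance order of account, row 4 is account=AC26. month columns in first-appearance order: Feb, May, Oct, Mar; column 2 is May.
Long rows with account=AC26, month=May: 537 + 644 + 695 = 1876.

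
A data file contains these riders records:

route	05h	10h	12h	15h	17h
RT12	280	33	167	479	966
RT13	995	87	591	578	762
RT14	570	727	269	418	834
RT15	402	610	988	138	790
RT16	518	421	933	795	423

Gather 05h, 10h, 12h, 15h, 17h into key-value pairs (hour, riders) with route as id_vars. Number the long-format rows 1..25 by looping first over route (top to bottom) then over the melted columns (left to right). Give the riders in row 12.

25 rows total (5 × 5). Row 12: index ⌊(12-1)/5⌋ = 2 into route → RT14; (12-1) mod 5 = 1 into the melted columns → 10h.
So row 12 is (RT14, 10h, 727); riders = 727.

727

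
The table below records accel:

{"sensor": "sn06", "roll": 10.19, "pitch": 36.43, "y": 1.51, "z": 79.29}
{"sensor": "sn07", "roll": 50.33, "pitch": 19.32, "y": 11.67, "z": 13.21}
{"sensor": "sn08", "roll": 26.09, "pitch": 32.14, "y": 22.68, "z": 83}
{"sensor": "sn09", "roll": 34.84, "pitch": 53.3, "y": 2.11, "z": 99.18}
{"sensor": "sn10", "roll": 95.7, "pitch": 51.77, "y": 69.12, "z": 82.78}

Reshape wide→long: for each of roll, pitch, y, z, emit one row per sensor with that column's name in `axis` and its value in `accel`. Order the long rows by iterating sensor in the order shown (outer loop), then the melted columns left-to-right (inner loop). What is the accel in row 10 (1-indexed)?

20 rows total (5 × 4). Row 10: index ⌊(10-1)/4⌋ = 2 into sensor → sn08; (10-1) mod 4 = 1 into the melted columns → pitch.
So row 10 is (sn08, pitch, 32.14); accel = 32.14.

32.14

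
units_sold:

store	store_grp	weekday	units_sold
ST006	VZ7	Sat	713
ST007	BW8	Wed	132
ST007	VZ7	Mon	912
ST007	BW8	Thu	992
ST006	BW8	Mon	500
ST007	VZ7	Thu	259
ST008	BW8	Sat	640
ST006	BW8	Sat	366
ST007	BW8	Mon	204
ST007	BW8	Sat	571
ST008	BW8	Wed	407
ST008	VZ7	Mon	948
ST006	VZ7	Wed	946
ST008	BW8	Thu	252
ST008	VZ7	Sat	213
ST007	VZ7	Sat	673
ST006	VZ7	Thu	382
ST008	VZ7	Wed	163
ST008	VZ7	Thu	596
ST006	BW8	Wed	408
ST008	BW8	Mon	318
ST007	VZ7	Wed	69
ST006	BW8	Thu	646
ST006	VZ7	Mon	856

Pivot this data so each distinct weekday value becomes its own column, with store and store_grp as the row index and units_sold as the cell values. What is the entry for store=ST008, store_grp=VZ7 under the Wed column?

163

Wide layout: rows indexed by store and store_grp, columns are the 4 distinct weekday values (Sat, Wed, Mon, Thu).
Cell (store=ST008, store_grp=VZ7, weekday=Wed) draws from the long row where store=ST008, store_grp=VZ7 and weekday=Wed, which has units_sold=163.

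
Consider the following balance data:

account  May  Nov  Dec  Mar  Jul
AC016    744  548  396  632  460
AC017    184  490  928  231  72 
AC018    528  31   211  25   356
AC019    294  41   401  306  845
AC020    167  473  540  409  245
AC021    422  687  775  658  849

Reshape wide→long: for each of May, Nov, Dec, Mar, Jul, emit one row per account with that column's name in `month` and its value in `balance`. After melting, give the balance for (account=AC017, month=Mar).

231

Unpivoting turns each (account, wide-column) pair into one long row.
The wide cell at row AC017, column Mar holds 231, so the long row (AC017, Mar) has balance=231.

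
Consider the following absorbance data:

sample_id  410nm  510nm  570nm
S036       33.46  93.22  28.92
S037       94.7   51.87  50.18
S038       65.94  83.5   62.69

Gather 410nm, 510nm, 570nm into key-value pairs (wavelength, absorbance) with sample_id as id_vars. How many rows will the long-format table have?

3 sample_id values × 3 melted columns = 9 rows.

9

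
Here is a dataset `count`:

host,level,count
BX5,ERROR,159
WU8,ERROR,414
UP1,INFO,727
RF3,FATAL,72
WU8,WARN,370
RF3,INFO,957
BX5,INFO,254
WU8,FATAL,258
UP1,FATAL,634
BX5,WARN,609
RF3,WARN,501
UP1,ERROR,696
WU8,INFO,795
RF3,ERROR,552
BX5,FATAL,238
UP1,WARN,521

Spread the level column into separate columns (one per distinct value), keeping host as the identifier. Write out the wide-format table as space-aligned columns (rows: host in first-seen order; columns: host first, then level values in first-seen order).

host  ERROR  INFO  FATAL  WARN
BX5   159    254   238    609 
WU8   414    795   258    370 
UP1   696    727   634    521 
RF3   552    957   72     501 

Columns: host plus the 4 distinct level values (ERROR, INFO, FATAL, WARN).
For example, row BX5 column ERROR takes count=159 from the long row (BX5, ERROR).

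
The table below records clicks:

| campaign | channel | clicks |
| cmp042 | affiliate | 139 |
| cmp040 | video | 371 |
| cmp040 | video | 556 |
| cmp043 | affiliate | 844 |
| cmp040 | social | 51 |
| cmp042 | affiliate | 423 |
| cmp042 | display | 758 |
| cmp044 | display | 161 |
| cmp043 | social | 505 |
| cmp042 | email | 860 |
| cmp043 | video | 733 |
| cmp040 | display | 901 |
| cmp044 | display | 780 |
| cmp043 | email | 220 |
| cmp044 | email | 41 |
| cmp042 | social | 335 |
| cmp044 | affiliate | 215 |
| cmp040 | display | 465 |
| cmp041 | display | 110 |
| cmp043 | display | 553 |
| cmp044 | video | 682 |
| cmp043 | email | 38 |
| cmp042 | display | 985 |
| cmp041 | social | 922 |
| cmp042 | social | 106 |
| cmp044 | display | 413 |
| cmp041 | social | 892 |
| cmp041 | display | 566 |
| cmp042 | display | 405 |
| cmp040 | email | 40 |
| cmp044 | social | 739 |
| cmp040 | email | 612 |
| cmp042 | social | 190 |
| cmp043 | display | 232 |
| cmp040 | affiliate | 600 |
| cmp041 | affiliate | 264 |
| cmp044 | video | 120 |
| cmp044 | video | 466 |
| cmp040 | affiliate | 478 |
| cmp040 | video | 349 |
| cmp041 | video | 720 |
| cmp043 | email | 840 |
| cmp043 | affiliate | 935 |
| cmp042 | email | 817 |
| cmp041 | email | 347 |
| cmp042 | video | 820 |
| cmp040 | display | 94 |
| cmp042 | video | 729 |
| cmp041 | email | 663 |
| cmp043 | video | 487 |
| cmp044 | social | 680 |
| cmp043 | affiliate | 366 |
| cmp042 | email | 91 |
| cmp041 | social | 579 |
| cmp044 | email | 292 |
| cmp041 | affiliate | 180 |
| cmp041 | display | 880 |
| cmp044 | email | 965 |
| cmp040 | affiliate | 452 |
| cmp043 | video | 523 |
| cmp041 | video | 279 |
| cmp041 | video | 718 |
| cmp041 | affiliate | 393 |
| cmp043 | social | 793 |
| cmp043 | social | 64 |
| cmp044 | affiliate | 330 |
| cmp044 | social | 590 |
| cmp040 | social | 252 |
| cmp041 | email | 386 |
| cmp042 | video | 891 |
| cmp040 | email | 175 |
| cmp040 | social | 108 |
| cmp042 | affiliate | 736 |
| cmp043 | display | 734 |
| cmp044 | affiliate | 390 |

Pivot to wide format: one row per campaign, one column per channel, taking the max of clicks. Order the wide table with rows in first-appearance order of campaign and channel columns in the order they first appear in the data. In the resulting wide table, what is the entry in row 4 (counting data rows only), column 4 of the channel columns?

780

With rows in first-appearance order of campaign, row 4 is campaign=cmp044. channel columns in first-appearance order: affiliate, video, social, display, email; column 4 is display.
Long rows with campaign=cmp044, channel=display: max(161, 780, 413) = 780.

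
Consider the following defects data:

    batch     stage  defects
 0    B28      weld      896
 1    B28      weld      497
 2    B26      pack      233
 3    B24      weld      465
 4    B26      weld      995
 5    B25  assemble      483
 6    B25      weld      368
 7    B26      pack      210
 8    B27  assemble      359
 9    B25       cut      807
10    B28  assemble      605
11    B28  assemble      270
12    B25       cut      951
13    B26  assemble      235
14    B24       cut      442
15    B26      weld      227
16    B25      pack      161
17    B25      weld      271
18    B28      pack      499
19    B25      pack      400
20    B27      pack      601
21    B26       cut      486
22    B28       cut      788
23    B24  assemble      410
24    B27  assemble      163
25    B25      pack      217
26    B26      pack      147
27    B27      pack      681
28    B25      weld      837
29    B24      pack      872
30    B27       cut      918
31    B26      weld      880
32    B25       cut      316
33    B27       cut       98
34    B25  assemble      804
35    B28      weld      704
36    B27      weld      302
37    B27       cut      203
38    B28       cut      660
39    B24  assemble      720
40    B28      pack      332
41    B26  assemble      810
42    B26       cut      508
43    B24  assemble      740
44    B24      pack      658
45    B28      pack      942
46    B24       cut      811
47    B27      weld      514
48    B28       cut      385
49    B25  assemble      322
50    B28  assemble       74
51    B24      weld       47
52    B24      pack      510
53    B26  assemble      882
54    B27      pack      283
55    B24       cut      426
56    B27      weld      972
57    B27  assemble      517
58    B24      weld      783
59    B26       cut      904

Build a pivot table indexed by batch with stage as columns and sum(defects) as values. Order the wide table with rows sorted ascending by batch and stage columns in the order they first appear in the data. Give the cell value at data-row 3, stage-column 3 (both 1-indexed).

1927

With rows sorted ascending by batch, row 3 is batch=B26. stage columns in first-appearance order: weld, pack, assemble, cut; column 3 is assemble.
Long rows with batch=B26, stage=assemble: 235 + 810 + 882 = 1927.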